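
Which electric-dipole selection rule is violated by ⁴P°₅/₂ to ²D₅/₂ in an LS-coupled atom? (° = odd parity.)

the ΔS = 0 rule

Initial level: S=3/2, L=1, J=5/2, parity odd. Final level: S=1/2, L=2, J=5/2, parity even.
Parity must change: odd → even — passes.
ΔS = 0: S: 3/2 → 1/2 — fails.
ΔL = 0, ±1 (not L=0↔0): L: 1 → 2, ΔL = +1 — passes.
ΔJ = 0, ±1 (not J=0↔0): J: 5/2 → 5/2, ΔJ = +0 — passes.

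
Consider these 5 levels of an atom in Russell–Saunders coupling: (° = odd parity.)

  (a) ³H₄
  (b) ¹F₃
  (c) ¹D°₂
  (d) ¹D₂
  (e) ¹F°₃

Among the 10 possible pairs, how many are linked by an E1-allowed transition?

(a)–(b): forbidden (parity, ΔS, ΔL).
(a)–(c): forbidden (ΔS, ΔL, ΔJ).
(a)–(d): forbidden (parity, ΔS, ΔL, ΔJ).
(a)–(e): forbidden (ΔS, ΔL).
(b)–(c): allowed.
(b)–(d): forbidden (parity).
(b)–(e): allowed.
(c)–(d): allowed.
(c)–(e): forbidden (parity).
(d)–(e): allowed.
Allowed pairs: 4 of 10.

4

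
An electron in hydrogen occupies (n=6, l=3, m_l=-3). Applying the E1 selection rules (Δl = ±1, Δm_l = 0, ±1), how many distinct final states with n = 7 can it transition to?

E1 requires Δl = ±1, so l_f ∈ {2, 4}; with 0 ≤ l_f ≤ n_f−1 = 6, the allowed l_f values are {2, 4}.
For l_f = 2: m_f ∈ {m_i−1, m_i, m_i+1} ∩ [−2, 2] = {-2} → 1 state.
For l_f = 4: m_f ∈ {m_i−1, m_i, m_i+1} ∩ [−4, 4] = {-4, -3, -2} → 3 states.
Total: 4.

4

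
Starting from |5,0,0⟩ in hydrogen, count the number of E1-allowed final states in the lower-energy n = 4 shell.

E1 requires Δl = ±1, so l_f ∈ {-1, 1}; with 0 ≤ l_f ≤ n_f−1 = 3, the allowed l_f values are {1}.
For l_f = 1: m_f ∈ {m_i−1, m_i, m_i+1} ∩ [−1, 1] = {-1, 0, 1} → 3 states.
Total: 3.

3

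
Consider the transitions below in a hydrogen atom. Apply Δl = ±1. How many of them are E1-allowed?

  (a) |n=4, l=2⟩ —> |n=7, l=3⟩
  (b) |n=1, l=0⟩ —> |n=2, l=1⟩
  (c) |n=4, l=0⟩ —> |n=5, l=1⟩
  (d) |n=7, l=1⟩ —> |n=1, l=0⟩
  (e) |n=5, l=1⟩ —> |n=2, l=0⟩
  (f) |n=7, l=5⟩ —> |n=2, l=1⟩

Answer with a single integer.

(a) allowed
(b) allowed
(c) allowed
(d) allowed
(e) allowed
(f) forbidden — Δl = -4 (E1 requires Δl = ±1)
Total allowed: 5 of 6.

5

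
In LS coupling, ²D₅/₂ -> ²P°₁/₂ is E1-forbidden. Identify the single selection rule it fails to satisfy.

the ΔJ = 0, ±1 rule

Parity must change: even → odd — satisfied.
ΔS = 0: S: 1/2 → 1/2 — satisfied.
ΔL = 0, ±1 (not L=0↔0): L: 2 → 1, ΔL = -1 — satisfied.
ΔJ = 0, ±1 (not J=0↔0): J: 5/2 → 1/2, ΔJ = -2 — violated.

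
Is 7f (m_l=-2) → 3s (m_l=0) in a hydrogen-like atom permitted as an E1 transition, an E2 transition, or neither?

neither

Δl = 0 − 3 = -3; l_i + l_f = 3.
Δm_l = +2.
E1 (Δl = ±1, |Δm_l| ≤ 1): not satisfied.
E2 (Δl = 0,±2, l_i+l_f ≥ 2, |Δm_l| ≤ 2): not satisfied.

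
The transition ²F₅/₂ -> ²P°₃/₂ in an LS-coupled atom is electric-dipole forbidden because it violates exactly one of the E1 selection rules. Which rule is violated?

Reading off the term symbols: S 1/2→1/2, L 3→1, J 5/2→3/2, parity even→odd.
ΔS = 0: S: 1/2 → 1/2 — ✓.
ΔL = 0, ±1 (not L=0↔0): L: 3 → 1, ΔL = -2 — ✗.
Parity must change: even → odd — ✓.
ΔJ = 0, ±1 (not J=0↔0): J: 5/2 → 3/2, ΔJ = -1 — ✓.

the ΔL = 0, ±1 rule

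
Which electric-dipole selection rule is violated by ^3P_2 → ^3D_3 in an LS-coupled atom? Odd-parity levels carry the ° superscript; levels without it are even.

parity

Initial level: S=1, L=1, J=2, parity even. Final level: S=1, L=2, J=3, parity even.
Parity must change: even → even — fails.
ΔJ = 0, ±1 (not J=0↔0): J: 2 → 3, ΔJ = +1 — ok.
ΔL = 0, ±1 (not L=0↔0): L: 1 → 2, ΔL = +1 — ok.
ΔS = 0: S: 1 → 1 — ok.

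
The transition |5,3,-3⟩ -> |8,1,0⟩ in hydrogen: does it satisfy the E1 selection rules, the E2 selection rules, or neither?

neither

Δl = 1 − 3 = -2; l_i + l_f = 4.
Δm_l = +3.
E1 (Δl = ±1, |Δm_l| ≤ 1): not satisfied.
E2 (Δl = 0,±2, l_i+l_f ≥ 2, |Δm_l| ≤ 2): not satisfied.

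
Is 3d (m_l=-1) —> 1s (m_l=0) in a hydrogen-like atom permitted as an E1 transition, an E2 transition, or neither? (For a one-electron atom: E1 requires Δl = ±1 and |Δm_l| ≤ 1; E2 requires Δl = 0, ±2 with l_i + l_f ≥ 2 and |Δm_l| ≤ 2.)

E2

Δl = 0 − 2 = -2; l_i + l_f = 2.
Δm_l = +1.
E1 (Δl = ±1, |Δm_l| ≤ 1): not satisfied.
E2 (Δl = 0,±2, l_i+l_f ≥ 2, |Δm_l| ≤ 2): satisfied.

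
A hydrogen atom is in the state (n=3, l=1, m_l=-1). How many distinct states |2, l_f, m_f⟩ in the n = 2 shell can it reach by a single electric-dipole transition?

E1 requires Δl = ±1, so l_f ∈ {0, 2}; with 0 ≤ l_f ≤ n_f−1 = 1, the allowed l_f values are {0}.
For l_f = 0: m_f ∈ {m_i−1, m_i, m_i+1} ∩ [−0, 0] = {0} → 1 state.
Total: 1.

1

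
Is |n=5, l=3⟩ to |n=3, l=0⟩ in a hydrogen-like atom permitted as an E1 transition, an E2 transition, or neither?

neither

Δl = 0 − 3 = -3; l_i + l_f = 3.
E1 (Δl = ±1): not satisfied.
E2 (Δl = 0,±2, l_i+l_f ≥ 2): not satisfied.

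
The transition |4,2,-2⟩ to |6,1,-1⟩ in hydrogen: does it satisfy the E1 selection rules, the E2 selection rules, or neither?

Δl = 1 − 2 = -1; l_i + l_f = 3.
Δm_l = +1.
E1 (Δl = ±1, |Δm_l| ≤ 1): satisfied.
E2 (Δl = 0,±2, l_i+l_f ≥ 2, |Δm_l| ≤ 2): not satisfied.

E1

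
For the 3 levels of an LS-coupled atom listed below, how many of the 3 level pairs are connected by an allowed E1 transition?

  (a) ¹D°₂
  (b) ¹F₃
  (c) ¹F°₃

(a)–(b): allowed.
(a)–(c): forbidden (parity).
(b)–(c): allowed.
Allowed pairs: 2 of 3.

2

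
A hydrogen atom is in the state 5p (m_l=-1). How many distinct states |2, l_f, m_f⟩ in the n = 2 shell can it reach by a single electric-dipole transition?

E1 requires Δl = ±1, so l_f ∈ {0, 2}; with 0 ≤ l_f ≤ n_f−1 = 1, the allowed l_f values are {0}.
For l_f = 0: m_f ∈ {m_i−1, m_i, m_i+1} ∩ [−0, 0] = {0} → 1 state.
Total: 1.

1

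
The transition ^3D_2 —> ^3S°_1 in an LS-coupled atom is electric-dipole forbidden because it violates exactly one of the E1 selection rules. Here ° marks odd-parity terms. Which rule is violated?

Reading off the term symbols: S 1→1, L 2→0, J 2→1, parity even→odd.
Parity must change: even → odd — ✓.
ΔS = 0: S: 1 → 1 — ✓.
ΔL = 0, ±1 (not L=0↔0): L: 2 → 0, ΔL = -2 — ✗.
ΔJ = 0, ±1 (not J=0↔0): J: 2 → 1, ΔJ = -1 — ✓.

the ΔL = 0, ±1 rule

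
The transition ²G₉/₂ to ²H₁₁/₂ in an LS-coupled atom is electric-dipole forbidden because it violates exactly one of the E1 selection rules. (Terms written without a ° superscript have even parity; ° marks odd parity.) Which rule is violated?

Initial level: S=1/2, L=4, J=9/2, parity even. Final level: S=1/2, L=5, J=11/2, parity even.
Parity must change: even → even — fails.
ΔS = 0: S: 1/2 → 1/2 — ok.
ΔL = 0, ±1 (not L=0↔0): L: 4 → 5, ΔL = +1 — ok.
ΔJ = 0, ±1 (not J=0↔0): J: 9/2 → 11/2, ΔJ = +1 — ok.

parity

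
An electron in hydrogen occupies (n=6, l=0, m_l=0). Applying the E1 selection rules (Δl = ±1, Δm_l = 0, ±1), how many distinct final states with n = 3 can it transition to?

E1 requires Δl = ±1, so l_f ∈ {-1, 1}; with 0 ≤ l_f ≤ n_f−1 = 2, the allowed l_f values are {1}.
For l_f = 1: m_f ∈ {m_i−1, m_i, m_i+1} ∩ [−1, 1] = {-1, 0, 1} → 3 states.
Total: 3.

3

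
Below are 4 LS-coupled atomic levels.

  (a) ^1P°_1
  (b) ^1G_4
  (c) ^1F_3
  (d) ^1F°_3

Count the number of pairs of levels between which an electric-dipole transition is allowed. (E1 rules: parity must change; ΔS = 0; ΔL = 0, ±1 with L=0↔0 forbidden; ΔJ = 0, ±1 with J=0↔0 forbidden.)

(a)–(b): forbidden (ΔL, ΔJ).
(a)–(c): forbidden (ΔL, ΔJ).
(a)–(d): forbidden (parity, ΔL, ΔJ).
(b)–(c): forbidden (parity).
(b)–(d): allowed.
(c)–(d): allowed.
Allowed pairs: 2 of 6.

2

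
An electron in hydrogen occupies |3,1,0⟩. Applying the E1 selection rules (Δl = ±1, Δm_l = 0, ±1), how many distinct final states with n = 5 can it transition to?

4

E1 requires Δl = ±1, so l_f ∈ {0, 2}; with 0 ≤ l_f ≤ n_f−1 = 4, the allowed l_f values are {0, 2}.
For l_f = 0: m_f ∈ {m_i−1, m_i, m_i+1} ∩ [−0, 0] = {0} → 1 state.
For l_f = 2: m_f ∈ {m_i−1, m_i, m_i+1} ∩ [−2, 2] = {-1, 0, 1} → 3 states.
Total: 4.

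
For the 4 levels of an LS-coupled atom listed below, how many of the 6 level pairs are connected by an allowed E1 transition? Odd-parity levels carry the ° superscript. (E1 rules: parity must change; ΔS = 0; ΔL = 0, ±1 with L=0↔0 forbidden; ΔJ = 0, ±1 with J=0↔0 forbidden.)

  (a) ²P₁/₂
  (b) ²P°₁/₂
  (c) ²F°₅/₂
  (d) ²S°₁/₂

2

(a)–(b): allowed.
(a)–(c): forbidden (ΔL, ΔJ).
(a)–(d): allowed.
(b)–(c): forbidden (parity, ΔL, ΔJ).
(b)–(d): forbidden (parity).
(c)–(d): forbidden (parity, ΔL, ΔJ).
Allowed pairs: 2 of 6.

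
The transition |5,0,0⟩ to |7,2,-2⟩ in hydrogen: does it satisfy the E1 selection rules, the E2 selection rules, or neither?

E2

Δl = 2 − 0 = +2; l_i + l_f = 2.
Δm_l = -2.
E1 (Δl = ±1, |Δm_l| ≤ 1): not satisfied.
E2 (Δl = 0,±2, l_i+l_f ≥ 2, |Δm_l| ≤ 2): satisfied.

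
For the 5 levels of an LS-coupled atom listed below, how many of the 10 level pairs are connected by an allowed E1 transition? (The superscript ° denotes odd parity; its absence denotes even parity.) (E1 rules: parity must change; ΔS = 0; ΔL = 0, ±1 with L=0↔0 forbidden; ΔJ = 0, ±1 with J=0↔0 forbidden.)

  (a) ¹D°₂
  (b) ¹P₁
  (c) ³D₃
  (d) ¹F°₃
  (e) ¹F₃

(a)–(b): allowed.
(a)–(c): forbidden (ΔS).
(a)–(d): forbidden (parity).
(a)–(e): allowed.
(b)–(c): forbidden (parity, ΔS, ΔJ).
(b)–(d): forbidden (ΔL, ΔJ).
(b)–(e): forbidden (parity, ΔL, ΔJ).
(c)–(d): forbidden (ΔS).
(c)–(e): forbidden (parity, ΔS).
(d)–(e): allowed.
Allowed pairs: 3 of 10.

3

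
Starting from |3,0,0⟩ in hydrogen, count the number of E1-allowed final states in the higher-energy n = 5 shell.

3

E1 requires Δl = ±1, so l_f ∈ {-1, 1}; with 0 ≤ l_f ≤ n_f−1 = 4, the allowed l_f values are {1}.
For l_f = 1: m_f ∈ {m_i−1, m_i, m_i+1} ∩ [−1, 1] = {-1, 0, 1} → 3 states.
Total: 3.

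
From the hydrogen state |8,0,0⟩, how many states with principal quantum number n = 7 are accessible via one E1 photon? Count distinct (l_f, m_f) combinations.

3

E1 requires Δl = ±1, so l_f ∈ {-1, 1}; with 0 ≤ l_f ≤ n_f−1 = 6, the allowed l_f values are {1}.
For l_f = 1: m_f ∈ {m_i−1, m_i, m_i+1} ∩ [−1, 1] = {-1, 0, 1} → 3 states.
Total: 3.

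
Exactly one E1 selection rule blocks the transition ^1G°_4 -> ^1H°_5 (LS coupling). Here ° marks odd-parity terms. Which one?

Reading off the term symbols: S 0→0, L 4→5, J 4→5, parity odd→odd.
Parity must change: odd → odd — violated.
ΔS = 0: S: 0 → 0 — satisfied.
ΔL = 0, ±1 (not L=0↔0): L: 4 → 5, ΔL = +1 — satisfied.
ΔJ = 0, ±1 (not J=0↔0): J: 4 → 5, ΔJ = +1 — satisfied.

parity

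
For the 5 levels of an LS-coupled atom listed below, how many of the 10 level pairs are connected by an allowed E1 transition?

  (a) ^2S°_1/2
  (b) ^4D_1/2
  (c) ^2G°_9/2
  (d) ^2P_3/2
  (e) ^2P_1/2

2

(a)–(b): forbidden (ΔS, ΔL).
(a)–(c): forbidden (parity, ΔL, ΔJ).
(a)–(d): allowed.
(a)–(e): allowed.
(b)–(c): forbidden (ΔS, ΔL, ΔJ).
(b)–(d): forbidden (parity, ΔS).
(b)–(e): forbidden (parity, ΔS).
(c)–(d): forbidden (ΔL, ΔJ).
(c)–(e): forbidden (ΔL, ΔJ).
(d)–(e): forbidden (parity).
Allowed pairs: 2 of 10.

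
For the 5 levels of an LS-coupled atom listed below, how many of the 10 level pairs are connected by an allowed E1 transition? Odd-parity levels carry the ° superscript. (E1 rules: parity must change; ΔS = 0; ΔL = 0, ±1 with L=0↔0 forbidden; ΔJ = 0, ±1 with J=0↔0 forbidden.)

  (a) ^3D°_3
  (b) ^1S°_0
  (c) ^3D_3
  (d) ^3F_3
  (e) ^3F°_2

(a)–(b): forbidden (parity, ΔS, ΔL, ΔJ).
(a)–(c): allowed.
(a)–(d): allowed.
(a)–(e): forbidden (parity).
(b)–(c): forbidden (ΔS, ΔL, ΔJ).
(b)–(d): forbidden (ΔS, ΔL, ΔJ).
(b)–(e): forbidden (parity, ΔS, ΔL, ΔJ).
(c)–(d): forbidden (parity).
(c)–(e): allowed.
(d)–(e): allowed.
Allowed pairs: 4 of 10.

4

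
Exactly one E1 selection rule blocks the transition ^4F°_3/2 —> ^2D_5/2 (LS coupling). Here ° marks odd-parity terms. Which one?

the ΔS = 0 rule

Parity must change: odd → even — satisfied.
ΔS = 0: S: 3/2 → 1/2 — violated.
ΔL = 0, ±1 (not L=0↔0): L: 3 → 2, ΔL = -1 — satisfied.
ΔJ = 0, ±1 (not J=0↔0): J: 3/2 → 5/2, ΔJ = +1 — satisfied.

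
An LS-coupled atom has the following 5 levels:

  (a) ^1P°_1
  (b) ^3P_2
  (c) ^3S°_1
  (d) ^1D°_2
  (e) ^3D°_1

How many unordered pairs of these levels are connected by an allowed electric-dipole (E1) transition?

(a)–(b): forbidden (ΔS).
(a)–(c): forbidden (parity, ΔS).
(a)–(d): forbidden (parity).
(a)–(e): forbidden (parity, ΔS).
(b)–(c): allowed.
(b)–(d): forbidden (ΔS).
(b)–(e): allowed.
(c)–(d): forbidden (parity, ΔS, ΔL).
(c)–(e): forbidden (parity, ΔL).
(d)–(e): forbidden (parity, ΔS).
Allowed pairs: 2 of 10.

2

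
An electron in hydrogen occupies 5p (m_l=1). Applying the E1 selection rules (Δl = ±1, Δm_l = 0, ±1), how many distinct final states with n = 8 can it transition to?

4

E1 requires Δl = ±1, so l_f ∈ {0, 2}; with 0 ≤ l_f ≤ n_f−1 = 7, the allowed l_f values are {0, 2}.
For l_f = 0: m_f ∈ {m_i−1, m_i, m_i+1} ∩ [−0, 0] = {0} → 1 state.
For l_f = 2: m_f ∈ {m_i−1, m_i, m_i+1} ∩ [−2, 2] = {0, 1, 2} → 3 states.
Total: 4.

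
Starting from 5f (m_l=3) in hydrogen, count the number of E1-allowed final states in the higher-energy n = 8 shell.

E1 requires Δl = ±1, so l_f ∈ {2, 4}; with 0 ≤ l_f ≤ n_f−1 = 7, the allowed l_f values are {2, 4}.
For l_f = 2: m_f ∈ {m_i−1, m_i, m_i+1} ∩ [−2, 2] = {2} → 1 state.
For l_f = 4: m_f ∈ {m_i−1, m_i, m_i+1} ∩ [−4, 4] = {2, 3, 4} → 3 states.
Total: 4.

4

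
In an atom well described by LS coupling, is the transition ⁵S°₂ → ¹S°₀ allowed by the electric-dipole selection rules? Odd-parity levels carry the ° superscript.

Parity must change: odd → odd — fails.
ΔS = 0: S: 2 → 0 — fails.
ΔL = 0, ±1 (not L=0↔0): L: 0 → 0, ΔL = +0 — fails.
ΔJ = 0, ±1 (not J=0↔0): J: 2 → 0, ΔJ = -2 — fails.
Rule(s) violated: parity, ΔS, ΔL, ΔJ.

forbidden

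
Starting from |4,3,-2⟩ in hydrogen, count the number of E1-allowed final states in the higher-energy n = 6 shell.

E1 requires Δl = ±1, so l_f ∈ {2, 4}; with 0 ≤ l_f ≤ n_f−1 = 5, the allowed l_f values are {2, 4}.
For l_f = 2: m_f ∈ {m_i−1, m_i, m_i+1} ∩ [−2, 2] = {-2, -1} → 2 states.
For l_f = 4: m_f ∈ {m_i−1, m_i, m_i+1} ∩ [−4, 4] = {-3, -2, -1} → 3 states.
Total: 5.

5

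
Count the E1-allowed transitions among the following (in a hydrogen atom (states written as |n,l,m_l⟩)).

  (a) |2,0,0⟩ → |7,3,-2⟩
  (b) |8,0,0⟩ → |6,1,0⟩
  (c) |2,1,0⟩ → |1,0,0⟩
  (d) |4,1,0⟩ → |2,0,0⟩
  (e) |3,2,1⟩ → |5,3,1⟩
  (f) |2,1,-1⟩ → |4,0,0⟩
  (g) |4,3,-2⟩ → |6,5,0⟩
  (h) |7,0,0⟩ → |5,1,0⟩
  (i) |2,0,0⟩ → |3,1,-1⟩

(a) forbidden — Δl = +3 (E1 requires Δl = ±1); Δm_l = -2 (E1 requires Δm_l = 0, ±1)
(b) allowed
(c) allowed
(d) allowed
(e) allowed
(f) allowed
(g) forbidden — Δl = +2 (E1 requires Δl = ±1); Δm_l = +2 (E1 requires Δm_l = 0, ±1)
(h) allowed
(i) allowed
Total allowed: 7 of 9.

7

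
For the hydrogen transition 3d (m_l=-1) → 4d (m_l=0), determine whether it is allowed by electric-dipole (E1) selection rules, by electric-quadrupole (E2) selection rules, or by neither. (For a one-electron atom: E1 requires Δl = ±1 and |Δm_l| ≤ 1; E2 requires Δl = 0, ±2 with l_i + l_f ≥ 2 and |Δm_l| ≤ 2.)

E2

Δl = 2 − 2 = +0; l_i + l_f = 4.
Δm_l = +1.
E1 (Δl = ±1, |Δm_l| ≤ 1): not satisfied.
E2 (Δl = 0,±2, l_i+l_f ≥ 2, |Δm_l| ≤ 2): satisfied.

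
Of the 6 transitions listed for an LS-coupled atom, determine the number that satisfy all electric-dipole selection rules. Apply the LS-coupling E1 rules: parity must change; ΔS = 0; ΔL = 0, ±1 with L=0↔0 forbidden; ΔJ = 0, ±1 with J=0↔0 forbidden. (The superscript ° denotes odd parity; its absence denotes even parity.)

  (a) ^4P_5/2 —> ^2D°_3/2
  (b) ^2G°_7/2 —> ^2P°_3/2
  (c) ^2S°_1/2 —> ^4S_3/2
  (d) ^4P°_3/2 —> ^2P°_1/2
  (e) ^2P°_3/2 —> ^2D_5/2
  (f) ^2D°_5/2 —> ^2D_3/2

(a) forbidden (ΔS fails)
(b) forbidden (parity, ΔL, ΔJ fail)
(c) forbidden (ΔS, ΔL fail)
(d) forbidden (parity, ΔS fail)
(e) allowed
(f) allowed
Total allowed: 2 of 6.

2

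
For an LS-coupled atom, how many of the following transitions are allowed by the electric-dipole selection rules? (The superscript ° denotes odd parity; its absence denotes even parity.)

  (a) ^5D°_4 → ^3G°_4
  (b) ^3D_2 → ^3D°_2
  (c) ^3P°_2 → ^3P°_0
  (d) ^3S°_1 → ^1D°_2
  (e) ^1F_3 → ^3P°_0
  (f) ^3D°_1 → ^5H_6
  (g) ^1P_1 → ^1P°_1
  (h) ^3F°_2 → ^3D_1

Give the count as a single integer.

3

(a) forbidden (parity, ΔS, ΔL fail)
(b) allowed
(c) forbidden (parity, ΔJ fail)
(d) forbidden (parity, ΔS, ΔL fail)
(e) forbidden (ΔS, ΔL, ΔJ fail)
(f) forbidden (ΔS, ΔL, ΔJ fail)
(g) allowed
(h) allowed
Total allowed: 3 of 8.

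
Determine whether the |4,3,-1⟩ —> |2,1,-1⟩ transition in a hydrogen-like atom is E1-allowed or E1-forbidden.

forbidden

l: 3 → 1 (Δl = -2). Δl = ±1 fails.
Δm_l = -1 − (-1) = +0. E1 requires Δm_l = 0, ±1: passes.
The transition is electric-dipole forbidden.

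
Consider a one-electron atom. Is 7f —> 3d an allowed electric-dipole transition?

l: 3 → 2 (Δl = -1). Δl = ±1 satisfied.
All E1 selection rules are satisfied.

allowed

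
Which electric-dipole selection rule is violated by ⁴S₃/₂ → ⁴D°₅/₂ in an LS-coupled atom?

the ΔL = 0, ±1 rule

Reading off the term symbols: S 3/2→3/2, L 0→2, J 3/2→5/2, parity even→odd.
ΔL = 0, ±1 (not L=0↔0): L: 0 → 2, ΔL = +2 — fails.
ΔS = 0: S: 3/2 → 3/2 — passes.
Parity must change: even → odd — passes.
ΔJ = 0, ±1 (not J=0↔0): J: 3/2 → 5/2, ΔJ = +1 — passes.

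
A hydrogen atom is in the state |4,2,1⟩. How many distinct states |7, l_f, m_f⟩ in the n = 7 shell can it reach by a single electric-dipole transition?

5

E1 requires Δl = ±1, so l_f ∈ {1, 3}; with 0 ≤ l_f ≤ n_f−1 = 6, the allowed l_f values are {1, 3}.
For l_f = 1: m_f ∈ {m_i−1, m_i, m_i+1} ∩ [−1, 1] = {0, 1} → 2 states.
For l_f = 3: m_f ∈ {m_i−1, m_i, m_i+1} ∩ [−3, 3] = {0, 1, 2} → 3 states.
Total: 5.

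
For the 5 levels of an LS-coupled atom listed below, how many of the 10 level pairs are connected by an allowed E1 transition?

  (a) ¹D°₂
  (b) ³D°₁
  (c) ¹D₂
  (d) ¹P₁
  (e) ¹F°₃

3

(a)–(b): forbidden (parity, ΔS).
(a)–(c): allowed.
(a)–(d): allowed.
(a)–(e): forbidden (parity).
(b)–(c): forbidden (ΔS).
(b)–(d): forbidden (ΔS).
(b)–(e): forbidden (parity, ΔS, ΔJ).
(c)–(d): forbidden (parity).
(c)–(e): allowed.
(d)–(e): forbidden (ΔL, ΔJ).
Allowed pairs: 3 of 10.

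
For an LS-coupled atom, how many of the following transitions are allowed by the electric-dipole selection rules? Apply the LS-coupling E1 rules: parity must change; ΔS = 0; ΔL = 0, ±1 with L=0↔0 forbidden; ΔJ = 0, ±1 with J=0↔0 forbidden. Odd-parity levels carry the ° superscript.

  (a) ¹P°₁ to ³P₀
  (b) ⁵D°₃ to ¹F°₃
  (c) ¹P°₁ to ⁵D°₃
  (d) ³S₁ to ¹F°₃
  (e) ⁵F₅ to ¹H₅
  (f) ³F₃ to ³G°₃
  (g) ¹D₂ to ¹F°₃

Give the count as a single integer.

2

(a) forbidden (ΔS fails)
(b) forbidden (parity, ΔS fail)
(c) forbidden (parity, ΔS, ΔJ fail)
(d) forbidden (ΔS, ΔL, ΔJ fail)
(e) forbidden (parity, ΔS, ΔL fail)
(f) allowed
(g) allowed
Total allowed: 2 of 7.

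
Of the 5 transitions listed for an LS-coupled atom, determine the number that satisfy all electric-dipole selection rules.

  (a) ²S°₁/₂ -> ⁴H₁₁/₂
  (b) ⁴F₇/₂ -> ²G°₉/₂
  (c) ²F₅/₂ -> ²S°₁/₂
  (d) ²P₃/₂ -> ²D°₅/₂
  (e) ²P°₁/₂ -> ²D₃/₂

(a) forbidden (ΔS, ΔL, ΔJ fail)
(b) forbidden (ΔS fails)
(c) forbidden (ΔL, ΔJ fail)
(d) allowed
(e) allowed
Total allowed: 2 of 5.

2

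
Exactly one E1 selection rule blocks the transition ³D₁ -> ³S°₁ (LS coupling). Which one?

the ΔL = 0, ±1 rule

Parity must change: even → odd — ✓.
ΔS = 0: S: 1 → 1 — ✓.
ΔL = 0, ±1 (not L=0↔0): L: 2 → 0, ΔL = -2 — ✗.
ΔJ = 0, ±1 (not J=0↔0): J: 1 → 1, ΔJ = +0 — ✓.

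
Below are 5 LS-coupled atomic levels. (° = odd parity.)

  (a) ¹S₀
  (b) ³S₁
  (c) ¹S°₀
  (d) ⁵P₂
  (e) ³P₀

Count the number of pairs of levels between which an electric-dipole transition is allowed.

0

(a)–(b): forbidden (parity, ΔS, ΔL).
(a)–(c): forbidden (ΔL, ΔJ).
(a)–(d): forbidden (parity, ΔS, ΔJ).
(a)–(e): forbidden (parity, ΔS, ΔJ).
(b)–(c): forbidden (ΔS, ΔL).
(b)–(d): forbidden (parity, ΔS).
(b)–(e): forbidden (parity).
(c)–(d): forbidden (ΔS, ΔJ).
(c)–(e): forbidden (ΔS, ΔJ).
(d)–(e): forbidden (parity, ΔS, ΔJ).
Allowed pairs: 0 of 10.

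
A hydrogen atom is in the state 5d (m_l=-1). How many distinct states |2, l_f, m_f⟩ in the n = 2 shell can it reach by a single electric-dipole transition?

E1 requires Δl = ±1, so l_f ∈ {1, 3}; with 0 ≤ l_f ≤ n_f−1 = 1, the allowed l_f values are {1}.
For l_f = 1: m_f ∈ {m_i−1, m_i, m_i+1} ∩ [−1, 1] = {-1, 0} → 2 states.
Total: 2.

2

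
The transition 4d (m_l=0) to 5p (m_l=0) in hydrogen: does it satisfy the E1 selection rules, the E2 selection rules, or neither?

E1

Δl = 1 − 2 = -1; l_i + l_f = 3.
Δm_l = +0.
E1 (Δl = ±1, |Δm_l| ≤ 1): satisfied.
E2 (Δl = 0,±2, l_i+l_f ≥ 2, |Δm_l| ≤ 2): not satisfied.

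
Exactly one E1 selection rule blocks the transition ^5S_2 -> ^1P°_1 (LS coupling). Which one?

the ΔS = 0 rule

Reading off the term symbols: S 2→0, L 0→1, J 2→1, parity even→odd.
Parity must change: even → odd — satisfied.
ΔS = 0: S: 2 → 0 — violated.
ΔL = 0, ±1 (not L=0↔0): L: 0 → 1, ΔL = +1 — satisfied.
ΔJ = 0, ±1 (not J=0↔0): J: 2 → 1, ΔJ = -1 — satisfied.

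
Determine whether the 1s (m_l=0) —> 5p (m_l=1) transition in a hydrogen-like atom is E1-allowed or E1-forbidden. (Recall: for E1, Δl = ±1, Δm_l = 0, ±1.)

allowed

Δl = 1 − 0 = +1; the E1 rule Δl = ±1 is passes.
Δm_l = 1 − (0) = +1. E1 requires Δm_l = 0, ±1: passes.
All E1 selection rules are satisfied.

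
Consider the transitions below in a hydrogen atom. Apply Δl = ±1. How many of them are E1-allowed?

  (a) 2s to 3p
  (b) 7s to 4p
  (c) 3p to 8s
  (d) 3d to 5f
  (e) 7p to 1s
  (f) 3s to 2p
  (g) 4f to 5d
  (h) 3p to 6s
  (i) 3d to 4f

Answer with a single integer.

9

(a) allowed
(b) allowed
(c) allowed
(d) allowed
(e) allowed
(f) allowed
(g) allowed
(h) allowed
(i) allowed
Total allowed: 9 of 9.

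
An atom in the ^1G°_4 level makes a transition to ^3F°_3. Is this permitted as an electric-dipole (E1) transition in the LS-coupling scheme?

Parity must change: odd → odd — fails.
ΔS = 0: S: 0 → 1 — fails.
ΔL = 0, ±1 (not L=0↔0): L: 4 → 3, ΔL = -1 — ok.
ΔJ = 0, ±1 (not J=0↔0): J: 4 → 3, ΔJ = -1 — ok.
Rule(s) violated: parity, ΔS.

forbidden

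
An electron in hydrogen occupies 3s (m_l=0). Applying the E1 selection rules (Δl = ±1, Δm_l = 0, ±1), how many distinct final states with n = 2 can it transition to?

E1 requires Δl = ±1, so l_f ∈ {-1, 1}; with 0 ≤ l_f ≤ n_f−1 = 1, the allowed l_f values are {1}.
For l_f = 1: m_f ∈ {m_i−1, m_i, m_i+1} ∩ [−1, 1] = {-1, 0, 1} → 3 states.
Total: 3.

3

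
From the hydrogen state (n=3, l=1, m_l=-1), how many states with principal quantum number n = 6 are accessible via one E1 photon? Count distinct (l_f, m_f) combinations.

4

E1 requires Δl = ±1, so l_f ∈ {0, 2}; with 0 ≤ l_f ≤ n_f−1 = 5, the allowed l_f values are {0, 2}.
For l_f = 0: m_f ∈ {m_i−1, m_i, m_i+1} ∩ [−0, 0] = {0} → 1 state.
For l_f = 2: m_f ∈ {m_i−1, m_i, m_i+1} ∩ [−2, 2] = {-2, -1, 0} → 3 states.
Total: 4.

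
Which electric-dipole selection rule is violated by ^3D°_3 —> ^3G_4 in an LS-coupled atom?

the ΔL = 0, ±1 rule

Reading off the term symbols: S 1→1, L 2→4, J 3→4, parity odd→even.
Parity must change: odd → even — satisfied.
ΔL = 0, ±1 (not L=0↔0): L: 2 → 4, ΔL = +2 — violated.
ΔJ = 0, ±1 (not J=0↔0): J: 3 → 4, ΔJ = +1 — satisfied.
ΔS = 0: S: 1 → 1 — satisfied.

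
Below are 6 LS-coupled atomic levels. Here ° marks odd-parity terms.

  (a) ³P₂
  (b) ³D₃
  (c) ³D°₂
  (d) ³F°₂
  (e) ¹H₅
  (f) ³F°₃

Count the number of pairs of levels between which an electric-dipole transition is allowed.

4

(a)–(b): forbidden (parity).
(a)–(c): allowed.
(a)–(d): forbidden (ΔL).
(a)–(e): forbidden (parity, ΔS, ΔL, ΔJ).
(a)–(f): forbidden (ΔL).
(b)–(c): allowed.
(b)–(d): allowed.
(b)–(e): forbidden (parity, ΔS, ΔL, ΔJ).
(b)–(f): allowed.
(c)–(d): forbidden (parity).
(c)–(e): forbidden (ΔS, ΔL, ΔJ).
(c)–(f): forbidden (parity).
(d)–(e): forbidden (ΔS, ΔL, ΔJ).
(d)–(f): forbidden (parity).
(e)–(f): forbidden (ΔS, ΔL, ΔJ).
Allowed pairs: 4 of 15.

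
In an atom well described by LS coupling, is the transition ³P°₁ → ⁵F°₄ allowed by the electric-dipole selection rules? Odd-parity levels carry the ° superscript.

Parity must change: odd → odd — violated.
ΔS = 0: S: 1 → 2 — violated.
ΔL = 0, ±1 (not L=0↔0): L: 1 → 3, ΔL = +2 — violated.
ΔJ = 0, ±1 (not J=0↔0): J: 1 → 4, ΔJ = +3 — violated.
Rule(s) violated: parity, ΔS, ΔL, ΔJ.

forbidden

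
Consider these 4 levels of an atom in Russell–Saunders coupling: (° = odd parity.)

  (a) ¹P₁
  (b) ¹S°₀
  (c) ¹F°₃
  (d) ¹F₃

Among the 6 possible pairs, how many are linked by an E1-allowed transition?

(a)–(b): allowed.
(a)–(c): forbidden (ΔL, ΔJ).
(a)–(d): forbidden (parity, ΔL, ΔJ).
(b)–(c): forbidden (parity, ΔL, ΔJ).
(b)–(d): forbidden (ΔL, ΔJ).
(c)–(d): allowed.
Allowed pairs: 2 of 6.

2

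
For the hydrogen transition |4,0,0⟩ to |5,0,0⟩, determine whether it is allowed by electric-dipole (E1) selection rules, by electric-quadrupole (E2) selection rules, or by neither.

neither

Δl = 0 − 0 = +0; l_i + l_f = 0.
Δm_l = +0.
E1 (Δl = ±1, |Δm_l| ≤ 1): not satisfied.
E2 (Δl = 0,±2, l_i+l_f ≥ 2, |Δm_l| ≤ 2): not satisfied.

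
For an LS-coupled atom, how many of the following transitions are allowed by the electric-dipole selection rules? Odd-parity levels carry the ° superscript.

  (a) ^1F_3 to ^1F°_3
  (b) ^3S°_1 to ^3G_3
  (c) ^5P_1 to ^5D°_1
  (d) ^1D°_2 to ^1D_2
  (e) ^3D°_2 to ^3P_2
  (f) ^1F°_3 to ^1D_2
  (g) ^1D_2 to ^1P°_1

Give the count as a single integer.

6

(a) allowed
(b) forbidden (ΔL, ΔJ fail)
(c) allowed
(d) allowed
(e) allowed
(f) allowed
(g) allowed
Total allowed: 6 of 7.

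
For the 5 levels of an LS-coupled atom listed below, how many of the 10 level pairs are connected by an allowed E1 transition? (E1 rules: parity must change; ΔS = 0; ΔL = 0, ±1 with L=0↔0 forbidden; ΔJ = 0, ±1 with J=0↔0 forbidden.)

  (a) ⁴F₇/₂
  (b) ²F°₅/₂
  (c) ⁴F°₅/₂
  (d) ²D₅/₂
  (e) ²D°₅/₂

(a)–(b): forbidden (ΔS).
(a)–(c): allowed.
(a)–(d): forbidden (parity, ΔS).
(a)–(e): forbidden (ΔS).
(b)–(c): forbidden (parity, ΔS).
(b)–(d): allowed.
(b)–(e): forbidden (parity).
(c)–(d): forbidden (ΔS).
(c)–(e): forbidden (parity, ΔS).
(d)–(e): allowed.
Allowed pairs: 3 of 10.

3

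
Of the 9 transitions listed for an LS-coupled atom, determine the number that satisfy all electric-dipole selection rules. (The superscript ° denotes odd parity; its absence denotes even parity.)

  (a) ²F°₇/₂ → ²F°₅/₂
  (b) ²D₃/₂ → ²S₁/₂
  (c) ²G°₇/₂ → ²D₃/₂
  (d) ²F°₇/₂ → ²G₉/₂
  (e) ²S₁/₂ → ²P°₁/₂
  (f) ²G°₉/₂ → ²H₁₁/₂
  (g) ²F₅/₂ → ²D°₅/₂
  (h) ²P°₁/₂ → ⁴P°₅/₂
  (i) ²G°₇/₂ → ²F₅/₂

(a) forbidden (parity fails)
(b) forbidden (parity, ΔL fail)
(c) forbidden (ΔL, ΔJ fail)
(d) allowed
(e) allowed
(f) allowed
(g) allowed
(h) forbidden (parity, ΔS, ΔJ fail)
(i) allowed
Total allowed: 5 of 9.

5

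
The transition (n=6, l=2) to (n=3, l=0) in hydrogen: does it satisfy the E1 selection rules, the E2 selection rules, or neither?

E2

Δl = 0 − 2 = -2; l_i + l_f = 2.
E1 (Δl = ±1): not satisfied.
E2 (Δl = 0,±2, l_i+l_f ≥ 2): satisfied.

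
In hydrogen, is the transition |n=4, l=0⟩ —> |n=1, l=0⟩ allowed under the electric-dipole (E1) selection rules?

l: 0 → 0 (Δl = +0). Δl = ±1 ✗.
The transition is electric-dipole forbidden.

forbidden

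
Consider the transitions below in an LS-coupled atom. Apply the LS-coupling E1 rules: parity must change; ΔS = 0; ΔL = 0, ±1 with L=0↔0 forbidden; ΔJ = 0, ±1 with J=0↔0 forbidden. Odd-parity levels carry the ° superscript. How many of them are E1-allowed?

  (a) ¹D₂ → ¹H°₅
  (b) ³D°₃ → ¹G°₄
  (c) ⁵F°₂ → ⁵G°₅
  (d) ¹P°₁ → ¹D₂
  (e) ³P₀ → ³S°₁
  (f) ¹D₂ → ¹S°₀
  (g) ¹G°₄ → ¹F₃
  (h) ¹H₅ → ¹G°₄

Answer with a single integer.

(a) forbidden (ΔL, ΔJ fail)
(b) forbidden (parity, ΔS, ΔL fail)
(c) forbidden (parity, ΔJ fail)
(d) allowed
(e) allowed
(f) forbidden (ΔL, ΔJ fail)
(g) allowed
(h) allowed
Total allowed: 4 of 8.

4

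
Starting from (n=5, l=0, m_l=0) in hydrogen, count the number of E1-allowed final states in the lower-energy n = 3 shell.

E1 requires Δl = ±1, so l_f ∈ {-1, 1}; with 0 ≤ l_f ≤ n_f−1 = 2, the allowed l_f values are {1}.
For l_f = 1: m_f ∈ {m_i−1, m_i, m_i+1} ∩ [−1, 1] = {-1, 0, 1} → 3 states.
Total: 3.

3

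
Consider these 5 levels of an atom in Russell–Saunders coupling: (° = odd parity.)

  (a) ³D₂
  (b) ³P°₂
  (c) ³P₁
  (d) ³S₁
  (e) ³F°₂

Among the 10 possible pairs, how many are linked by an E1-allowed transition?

4

(a)–(b): allowed.
(a)–(c): forbidden (parity).
(a)–(d): forbidden (parity, ΔL).
(a)–(e): allowed.
(b)–(c): allowed.
(b)–(d): allowed.
(b)–(e): forbidden (parity, ΔL).
(c)–(d): forbidden (parity).
(c)–(e): forbidden (ΔL).
(d)–(e): forbidden (ΔL).
Allowed pairs: 4 of 10.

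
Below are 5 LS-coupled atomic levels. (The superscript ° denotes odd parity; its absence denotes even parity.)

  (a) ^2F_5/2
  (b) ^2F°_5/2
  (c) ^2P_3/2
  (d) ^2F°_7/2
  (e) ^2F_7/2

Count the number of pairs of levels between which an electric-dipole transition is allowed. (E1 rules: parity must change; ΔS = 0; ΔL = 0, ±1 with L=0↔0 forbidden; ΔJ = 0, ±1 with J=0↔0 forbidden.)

(a)–(b): allowed.
(a)–(c): forbidden (parity, ΔL).
(a)–(d): allowed.
(a)–(e): forbidden (parity).
(b)–(c): forbidden (ΔL).
(b)–(d): forbidden (parity).
(b)–(e): allowed.
(c)–(d): forbidden (ΔL, ΔJ).
(c)–(e): forbidden (parity, ΔL, ΔJ).
(d)–(e): allowed.
Allowed pairs: 4 of 10.

4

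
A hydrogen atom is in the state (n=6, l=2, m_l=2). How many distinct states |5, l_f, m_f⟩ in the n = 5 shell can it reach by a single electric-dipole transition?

E1 requires Δl = ±1, so l_f ∈ {1, 3}; with 0 ≤ l_f ≤ n_f−1 = 4, the allowed l_f values are {1, 3}.
For l_f = 1: m_f ∈ {m_i−1, m_i, m_i+1} ∩ [−1, 1] = {1} → 1 state.
For l_f = 3: m_f ∈ {m_i−1, m_i, m_i+1} ∩ [−3, 3] = {1, 2, 3} → 3 states.
Total: 4.

4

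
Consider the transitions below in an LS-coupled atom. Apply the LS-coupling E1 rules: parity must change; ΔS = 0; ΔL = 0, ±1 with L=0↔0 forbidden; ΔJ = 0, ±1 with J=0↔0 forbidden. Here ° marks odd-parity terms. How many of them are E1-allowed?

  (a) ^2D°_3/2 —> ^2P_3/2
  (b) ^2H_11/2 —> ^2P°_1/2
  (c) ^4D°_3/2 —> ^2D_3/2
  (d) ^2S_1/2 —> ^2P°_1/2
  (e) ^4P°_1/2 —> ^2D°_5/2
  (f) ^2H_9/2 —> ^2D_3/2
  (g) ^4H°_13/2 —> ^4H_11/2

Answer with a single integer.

3

(a) allowed
(b) forbidden (ΔL, ΔJ fail)
(c) forbidden (ΔS fails)
(d) allowed
(e) forbidden (parity, ΔS, ΔJ fail)
(f) forbidden (parity, ΔL, ΔJ fail)
(g) allowed
Total allowed: 3 of 7.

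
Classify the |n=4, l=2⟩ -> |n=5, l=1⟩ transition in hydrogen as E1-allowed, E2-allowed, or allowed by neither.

Δl = 1 − 2 = -1; l_i + l_f = 3.
E1 (Δl = ±1): satisfied.
E2 (Δl = 0,±2, l_i+l_f ≥ 2): not satisfied.

E1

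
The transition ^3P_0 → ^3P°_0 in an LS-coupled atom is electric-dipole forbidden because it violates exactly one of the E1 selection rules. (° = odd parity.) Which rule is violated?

the J=0 ↔ J=0 exclusion

Parity must change: even → odd — passes.
ΔS = 0: S: 1 → 1 — passes.
ΔL = 0, ±1 (not L=0↔0): L: 1 → 1, ΔL = +0 — passes.
ΔJ = 0, ±1 (not J=0↔0): J: 0 → 0, ΔJ = +0 — fails.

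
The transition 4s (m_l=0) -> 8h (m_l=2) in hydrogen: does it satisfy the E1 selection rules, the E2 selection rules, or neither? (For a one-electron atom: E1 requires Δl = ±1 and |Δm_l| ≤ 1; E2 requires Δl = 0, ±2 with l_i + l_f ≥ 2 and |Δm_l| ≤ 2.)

Δl = 5 − 0 = +5; l_i + l_f = 5.
Δm_l = +2.
E1 (Δl = ±1, |Δm_l| ≤ 1): not satisfied.
E2 (Δl = 0,±2, l_i+l_f ≥ 2, |Δm_l| ≤ 2): not satisfied.

neither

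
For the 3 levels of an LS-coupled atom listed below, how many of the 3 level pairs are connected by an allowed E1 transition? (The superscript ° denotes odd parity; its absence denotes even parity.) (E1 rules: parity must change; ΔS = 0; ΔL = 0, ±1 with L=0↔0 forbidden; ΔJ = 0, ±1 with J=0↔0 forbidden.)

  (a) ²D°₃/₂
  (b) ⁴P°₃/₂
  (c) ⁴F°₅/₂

(a)–(b): forbidden (parity, ΔS).
(a)–(c): forbidden (parity, ΔS).
(b)–(c): forbidden (parity, ΔL).
Allowed pairs: 0 of 3.

0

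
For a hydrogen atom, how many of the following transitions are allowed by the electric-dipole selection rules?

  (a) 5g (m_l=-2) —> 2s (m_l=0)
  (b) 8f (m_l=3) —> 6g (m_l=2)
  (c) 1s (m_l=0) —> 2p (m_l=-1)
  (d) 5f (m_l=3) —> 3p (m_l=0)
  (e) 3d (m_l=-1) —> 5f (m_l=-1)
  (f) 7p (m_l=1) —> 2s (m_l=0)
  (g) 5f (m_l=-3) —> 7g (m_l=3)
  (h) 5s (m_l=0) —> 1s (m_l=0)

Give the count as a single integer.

(a) forbidden — Δl = -4 (E1 requires Δl = ±1); Δm_l = +2 (E1 requires Δm_l = 0, ±1)
(b) allowed
(c) allowed
(d) forbidden — Δl = -2 (E1 requires Δl = ±1); Δm_l = -3 (E1 requires Δm_l = 0, ±1)
(e) allowed
(f) allowed
(g) forbidden — Δm_l = +6 (E1 requires Δm_l = 0, ±1)
(h) forbidden — Δl = +0 (E1 requires Δl = ±1)
Total allowed: 4 of 8.

4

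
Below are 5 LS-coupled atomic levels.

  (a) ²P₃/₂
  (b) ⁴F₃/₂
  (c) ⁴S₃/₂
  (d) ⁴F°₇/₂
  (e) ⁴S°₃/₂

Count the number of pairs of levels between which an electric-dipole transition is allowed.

0

(a)–(b): forbidden (parity, ΔS, ΔL).
(a)–(c): forbidden (parity, ΔS).
(a)–(d): forbidden (ΔS, ΔL, ΔJ).
(a)–(e): forbidden (ΔS).
(b)–(c): forbidden (parity, ΔL).
(b)–(d): forbidden (ΔJ).
(b)–(e): forbidden (ΔL).
(c)–(d): forbidden (ΔL, ΔJ).
(c)–(e): forbidden (ΔL).
(d)–(e): forbidden (parity, ΔL, ΔJ).
Allowed pairs: 0 of 10.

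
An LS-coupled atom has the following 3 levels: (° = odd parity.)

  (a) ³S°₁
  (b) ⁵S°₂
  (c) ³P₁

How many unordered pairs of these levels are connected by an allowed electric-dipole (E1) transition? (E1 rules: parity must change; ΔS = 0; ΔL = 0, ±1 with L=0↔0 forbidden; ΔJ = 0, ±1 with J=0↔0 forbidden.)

(a)–(b): forbidden (parity, ΔS, ΔL).
(a)–(c): allowed.
(b)–(c): forbidden (ΔS).
Allowed pairs: 1 of 3.

1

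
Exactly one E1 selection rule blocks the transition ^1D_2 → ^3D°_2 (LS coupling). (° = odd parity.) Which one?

Initial level: S=0, L=2, J=2, parity even. Final level: S=1, L=2, J=2, parity odd.
Parity must change: even → odd — ok.
ΔS = 0: S: 0 → 1 — fails.
ΔL = 0, ±1 (not L=0↔0): L: 2 → 2, ΔL = +0 — ok.
ΔJ = 0, ±1 (not J=0↔0): J: 2 → 2, ΔJ = +0 — ok.

the ΔS = 0 rule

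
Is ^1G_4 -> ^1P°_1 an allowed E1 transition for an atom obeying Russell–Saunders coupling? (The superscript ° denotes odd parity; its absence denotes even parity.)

forbidden

ΔS = 0: S: 0 → 0 — passes.
Parity must change: even → odd — passes.
ΔJ = 0, ±1 (not J=0↔0): J: 4 → 1, ΔJ = -3 — fails.
ΔL = 0, ±1 (not L=0↔0): L: 4 → 1, ΔL = -3 — fails.
Rule(s) violated: ΔL, ΔJ.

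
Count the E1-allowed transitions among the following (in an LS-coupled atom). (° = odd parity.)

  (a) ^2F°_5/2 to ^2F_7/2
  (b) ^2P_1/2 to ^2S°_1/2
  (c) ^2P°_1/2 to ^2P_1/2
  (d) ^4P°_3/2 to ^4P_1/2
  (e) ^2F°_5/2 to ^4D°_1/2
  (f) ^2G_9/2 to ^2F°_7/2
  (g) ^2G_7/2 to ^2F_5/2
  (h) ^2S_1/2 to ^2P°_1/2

6

(a) allowed
(b) allowed
(c) allowed
(d) allowed
(e) forbidden (parity, ΔS, ΔJ fail)
(f) allowed
(g) forbidden (parity fails)
(h) allowed
Total allowed: 6 of 8.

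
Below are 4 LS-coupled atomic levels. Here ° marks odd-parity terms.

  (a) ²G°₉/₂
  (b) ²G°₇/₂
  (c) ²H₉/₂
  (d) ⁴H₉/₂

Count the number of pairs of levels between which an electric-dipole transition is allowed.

(a)–(b): forbidden (parity).
(a)–(c): allowed.
(a)–(d): forbidden (ΔS).
(b)–(c): allowed.
(b)–(d): forbidden (ΔS).
(c)–(d): forbidden (parity, ΔS).
Allowed pairs: 2 of 6.

2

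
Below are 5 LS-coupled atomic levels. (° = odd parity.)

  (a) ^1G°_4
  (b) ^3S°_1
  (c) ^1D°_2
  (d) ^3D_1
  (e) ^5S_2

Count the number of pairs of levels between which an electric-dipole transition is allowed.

0

(a)–(b): forbidden (parity, ΔS, ΔL, ΔJ).
(a)–(c): forbidden (parity, ΔL, ΔJ).
(a)–(d): forbidden (ΔS, ΔL, ΔJ).
(a)–(e): forbidden (ΔS, ΔL, ΔJ).
(b)–(c): forbidden (parity, ΔS, ΔL).
(b)–(d): forbidden (ΔL).
(b)–(e): forbidden (ΔS, ΔL).
(c)–(d): forbidden (ΔS).
(c)–(e): forbidden (ΔS, ΔL).
(d)–(e): forbidden (parity, ΔS, ΔL).
Allowed pairs: 0 of 10.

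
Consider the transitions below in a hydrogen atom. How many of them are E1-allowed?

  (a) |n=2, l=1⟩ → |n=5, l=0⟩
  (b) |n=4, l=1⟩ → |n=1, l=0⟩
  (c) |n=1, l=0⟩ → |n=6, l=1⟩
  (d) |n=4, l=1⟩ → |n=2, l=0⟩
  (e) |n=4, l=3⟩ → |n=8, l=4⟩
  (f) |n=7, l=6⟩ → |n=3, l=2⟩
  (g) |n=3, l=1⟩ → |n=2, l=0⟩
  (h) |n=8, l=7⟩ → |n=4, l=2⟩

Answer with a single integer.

6

(a) allowed
(b) allowed
(c) allowed
(d) allowed
(e) allowed
(f) forbidden — Δl = -4 (E1 requires Δl = ±1)
(g) allowed
(h) forbidden — Δl = -5 (E1 requires Δl = ±1)
Total allowed: 6 of 8.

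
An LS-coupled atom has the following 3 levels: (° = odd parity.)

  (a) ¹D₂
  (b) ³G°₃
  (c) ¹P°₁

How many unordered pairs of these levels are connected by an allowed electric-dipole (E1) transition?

(a)–(b): forbidden (ΔS, ΔL).
(a)–(c): allowed.
(b)–(c): forbidden (parity, ΔS, ΔL, ΔJ).
Allowed pairs: 1 of 3.

1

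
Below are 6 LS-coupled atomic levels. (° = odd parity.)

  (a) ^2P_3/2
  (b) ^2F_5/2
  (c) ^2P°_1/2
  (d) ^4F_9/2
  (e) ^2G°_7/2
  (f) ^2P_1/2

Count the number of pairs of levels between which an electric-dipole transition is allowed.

(a)–(b): forbidden (parity, ΔL).
(a)–(c): allowed.
(a)–(d): forbidden (parity, ΔS, ΔL, ΔJ).
(a)–(e): forbidden (ΔL, ΔJ).
(a)–(f): forbidden (parity).
(b)–(c): forbidden (ΔL, ΔJ).
(b)–(d): forbidden (parity, ΔS, ΔJ).
(b)–(e): allowed.
(b)–(f): forbidden (parity, ΔL, ΔJ).
(c)–(d): forbidden (ΔS, ΔL, ΔJ).
(c)–(e): forbidden (parity, ΔL, ΔJ).
(c)–(f): allowed.
(d)–(e): forbidden (ΔS).
(d)–(f): forbidden (parity, ΔS, ΔL, ΔJ).
(e)–(f): forbidden (ΔL, ΔJ).
Allowed pairs: 3 of 15.

3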